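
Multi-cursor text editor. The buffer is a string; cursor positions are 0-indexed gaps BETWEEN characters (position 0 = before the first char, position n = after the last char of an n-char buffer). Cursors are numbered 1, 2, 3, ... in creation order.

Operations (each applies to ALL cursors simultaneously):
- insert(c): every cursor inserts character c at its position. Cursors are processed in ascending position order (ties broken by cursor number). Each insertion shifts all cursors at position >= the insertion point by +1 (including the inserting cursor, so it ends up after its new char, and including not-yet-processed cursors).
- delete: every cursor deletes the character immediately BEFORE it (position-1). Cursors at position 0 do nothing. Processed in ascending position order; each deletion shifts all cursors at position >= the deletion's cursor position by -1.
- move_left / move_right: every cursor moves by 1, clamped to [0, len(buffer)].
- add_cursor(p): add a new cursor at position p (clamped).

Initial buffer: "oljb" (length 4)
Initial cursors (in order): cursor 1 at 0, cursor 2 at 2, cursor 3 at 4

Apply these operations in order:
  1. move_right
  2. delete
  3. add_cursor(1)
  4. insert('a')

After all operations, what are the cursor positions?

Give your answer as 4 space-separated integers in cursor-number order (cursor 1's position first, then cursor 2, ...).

After op 1 (move_right): buffer="oljb" (len 4), cursors c1@1 c2@3 c3@4, authorship ....
After op 2 (delete): buffer="l" (len 1), cursors c1@0 c2@1 c3@1, authorship .
After op 3 (add_cursor(1)): buffer="l" (len 1), cursors c1@0 c2@1 c3@1 c4@1, authorship .
After op 4 (insert('a')): buffer="alaaa" (len 5), cursors c1@1 c2@5 c3@5 c4@5, authorship 1.234

Answer: 1 5 5 5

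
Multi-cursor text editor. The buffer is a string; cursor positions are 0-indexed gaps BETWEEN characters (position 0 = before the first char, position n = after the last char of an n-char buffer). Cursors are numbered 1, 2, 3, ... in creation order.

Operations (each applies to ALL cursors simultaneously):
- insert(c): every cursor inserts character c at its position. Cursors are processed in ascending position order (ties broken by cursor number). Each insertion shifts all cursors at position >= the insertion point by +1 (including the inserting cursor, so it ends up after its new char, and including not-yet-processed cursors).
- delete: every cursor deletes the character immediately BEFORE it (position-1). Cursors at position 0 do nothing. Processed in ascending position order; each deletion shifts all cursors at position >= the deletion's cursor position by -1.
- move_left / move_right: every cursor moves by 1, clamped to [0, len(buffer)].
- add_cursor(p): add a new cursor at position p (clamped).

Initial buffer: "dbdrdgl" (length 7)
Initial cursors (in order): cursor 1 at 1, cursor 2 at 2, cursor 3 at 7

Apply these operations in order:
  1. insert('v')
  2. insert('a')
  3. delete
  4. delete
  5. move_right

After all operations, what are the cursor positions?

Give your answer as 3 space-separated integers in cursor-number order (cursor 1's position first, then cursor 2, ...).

Answer: 2 3 7

Derivation:
After op 1 (insert('v')): buffer="dvbvdrdglv" (len 10), cursors c1@2 c2@4 c3@10, authorship .1.2.....3
After op 2 (insert('a')): buffer="dvabvadrdglva" (len 13), cursors c1@3 c2@6 c3@13, authorship .11.22.....33
After op 3 (delete): buffer="dvbvdrdglv" (len 10), cursors c1@2 c2@4 c3@10, authorship .1.2.....3
After op 4 (delete): buffer="dbdrdgl" (len 7), cursors c1@1 c2@2 c3@7, authorship .......
After op 5 (move_right): buffer="dbdrdgl" (len 7), cursors c1@2 c2@3 c3@7, authorship .......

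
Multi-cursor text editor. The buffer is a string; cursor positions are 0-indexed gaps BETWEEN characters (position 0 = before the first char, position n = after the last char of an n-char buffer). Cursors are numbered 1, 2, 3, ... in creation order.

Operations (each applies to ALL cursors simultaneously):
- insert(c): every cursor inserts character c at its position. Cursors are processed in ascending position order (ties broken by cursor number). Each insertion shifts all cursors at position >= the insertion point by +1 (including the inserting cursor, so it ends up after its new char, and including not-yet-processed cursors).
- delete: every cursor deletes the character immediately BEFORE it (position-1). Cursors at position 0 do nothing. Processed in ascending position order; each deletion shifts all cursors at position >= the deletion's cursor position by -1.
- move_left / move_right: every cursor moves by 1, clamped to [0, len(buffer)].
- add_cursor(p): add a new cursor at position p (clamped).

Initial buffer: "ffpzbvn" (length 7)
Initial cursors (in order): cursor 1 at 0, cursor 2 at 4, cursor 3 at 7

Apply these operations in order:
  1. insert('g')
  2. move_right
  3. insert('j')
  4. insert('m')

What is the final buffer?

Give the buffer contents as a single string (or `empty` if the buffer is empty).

After op 1 (insert('g')): buffer="gffpzgbvng" (len 10), cursors c1@1 c2@6 c3@10, authorship 1....2...3
After op 2 (move_right): buffer="gffpzgbvng" (len 10), cursors c1@2 c2@7 c3@10, authorship 1....2...3
After op 3 (insert('j')): buffer="gfjfpzgbjvngj" (len 13), cursors c1@3 c2@9 c3@13, authorship 1.1...2.2..33
After op 4 (insert('m')): buffer="gfjmfpzgbjmvngjm" (len 16), cursors c1@4 c2@11 c3@16, authorship 1.11...2.22..333

Answer: gfjmfpzgbjmvngjm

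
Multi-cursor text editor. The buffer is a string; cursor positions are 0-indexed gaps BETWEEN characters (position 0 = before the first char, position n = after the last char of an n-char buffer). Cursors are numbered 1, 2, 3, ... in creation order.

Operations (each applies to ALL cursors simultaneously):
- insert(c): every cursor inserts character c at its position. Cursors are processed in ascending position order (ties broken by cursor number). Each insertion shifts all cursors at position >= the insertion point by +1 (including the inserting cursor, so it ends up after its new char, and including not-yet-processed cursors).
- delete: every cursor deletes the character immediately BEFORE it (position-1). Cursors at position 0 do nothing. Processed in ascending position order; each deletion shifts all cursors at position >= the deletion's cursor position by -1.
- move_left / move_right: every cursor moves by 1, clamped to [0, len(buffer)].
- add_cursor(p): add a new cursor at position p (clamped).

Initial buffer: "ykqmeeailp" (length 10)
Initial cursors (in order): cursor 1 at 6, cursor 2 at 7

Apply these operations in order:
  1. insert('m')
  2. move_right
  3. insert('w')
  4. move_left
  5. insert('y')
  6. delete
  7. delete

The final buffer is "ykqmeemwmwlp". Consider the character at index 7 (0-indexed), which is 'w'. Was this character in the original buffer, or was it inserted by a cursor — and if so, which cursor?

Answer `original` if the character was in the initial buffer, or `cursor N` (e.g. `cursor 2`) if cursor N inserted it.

After op 1 (insert('m')): buffer="ykqmeemamilp" (len 12), cursors c1@7 c2@9, authorship ......1.2...
After op 2 (move_right): buffer="ykqmeemamilp" (len 12), cursors c1@8 c2@10, authorship ......1.2...
After op 3 (insert('w')): buffer="ykqmeemawmiwlp" (len 14), cursors c1@9 c2@12, authorship ......1.12.2..
After op 4 (move_left): buffer="ykqmeemawmiwlp" (len 14), cursors c1@8 c2@11, authorship ......1.12.2..
After op 5 (insert('y')): buffer="ykqmeemaywmiywlp" (len 16), cursors c1@9 c2@13, authorship ......1.112.22..
After op 6 (delete): buffer="ykqmeemawmiwlp" (len 14), cursors c1@8 c2@11, authorship ......1.12.2..
After op 7 (delete): buffer="ykqmeemwmwlp" (len 12), cursors c1@7 c2@9, authorship ......1122..
Authorship (.=original, N=cursor N): . . . . . . 1 1 2 2 . .
Index 7: author = 1

Answer: cursor 1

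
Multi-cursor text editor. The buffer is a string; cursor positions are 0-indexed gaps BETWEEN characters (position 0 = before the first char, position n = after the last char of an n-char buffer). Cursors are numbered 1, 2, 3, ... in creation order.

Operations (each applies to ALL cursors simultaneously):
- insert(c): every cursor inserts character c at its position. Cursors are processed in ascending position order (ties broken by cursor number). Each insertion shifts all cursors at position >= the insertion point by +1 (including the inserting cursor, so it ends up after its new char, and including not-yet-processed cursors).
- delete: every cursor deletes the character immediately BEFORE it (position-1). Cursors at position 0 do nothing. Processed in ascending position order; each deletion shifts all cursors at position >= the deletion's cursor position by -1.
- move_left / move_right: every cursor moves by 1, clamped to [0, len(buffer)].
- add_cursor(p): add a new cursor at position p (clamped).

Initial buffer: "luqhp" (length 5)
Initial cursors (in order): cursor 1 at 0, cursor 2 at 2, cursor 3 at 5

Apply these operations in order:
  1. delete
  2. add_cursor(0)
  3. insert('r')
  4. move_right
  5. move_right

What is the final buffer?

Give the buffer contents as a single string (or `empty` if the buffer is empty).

After op 1 (delete): buffer="lqh" (len 3), cursors c1@0 c2@1 c3@3, authorship ...
After op 2 (add_cursor(0)): buffer="lqh" (len 3), cursors c1@0 c4@0 c2@1 c3@3, authorship ...
After op 3 (insert('r')): buffer="rrlrqhr" (len 7), cursors c1@2 c4@2 c2@4 c3@7, authorship 14.2..3
After op 4 (move_right): buffer="rrlrqhr" (len 7), cursors c1@3 c4@3 c2@5 c3@7, authorship 14.2..3
After op 5 (move_right): buffer="rrlrqhr" (len 7), cursors c1@4 c4@4 c2@6 c3@7, authorship 14.2..3

Answer: rrlrqhr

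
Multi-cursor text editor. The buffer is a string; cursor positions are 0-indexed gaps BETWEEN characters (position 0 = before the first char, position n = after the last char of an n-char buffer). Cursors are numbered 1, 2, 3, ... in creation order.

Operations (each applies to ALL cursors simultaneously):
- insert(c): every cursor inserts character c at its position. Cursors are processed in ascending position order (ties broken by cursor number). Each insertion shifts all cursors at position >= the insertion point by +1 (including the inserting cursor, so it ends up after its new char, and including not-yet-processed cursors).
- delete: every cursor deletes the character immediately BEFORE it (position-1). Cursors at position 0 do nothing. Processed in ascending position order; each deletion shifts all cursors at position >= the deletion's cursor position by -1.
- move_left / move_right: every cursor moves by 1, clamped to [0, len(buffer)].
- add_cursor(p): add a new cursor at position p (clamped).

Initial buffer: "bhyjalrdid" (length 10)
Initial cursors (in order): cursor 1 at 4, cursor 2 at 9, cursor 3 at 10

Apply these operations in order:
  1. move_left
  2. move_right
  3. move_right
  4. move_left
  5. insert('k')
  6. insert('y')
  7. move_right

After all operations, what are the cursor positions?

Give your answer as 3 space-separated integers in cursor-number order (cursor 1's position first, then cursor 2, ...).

Answer: 7 16 16

Derivation:
After op 1 (move_left): buffer="bhyjalrdid" (len 10), cursors c1@3 c2@8 c3@9, authorship ..........
After op 2 (move_right): buffer="bhyjalrdid" (len 10), cursors c1@4 c2@9 c3@10, authorship ..........
After op 3 (move_right): buffer="bhyjalrdid" (len 10), cursors c1@5 c2@10 c3@10, authorship ..........
After op 4 (move_left): buffer="bhyjalrdid" (len 10), cursors c1@4 c2@9 c3@9, authorship ..........
After op 5 (insert('k')): buffer="bhyjkalrdikkd" (len 13), cursors c1@5 c2@12 c3@12, authorship ....1.....23.
After op 6 (insert('y')): buffer="bhyjkyalrdikkyyd" (len 16), cursors c1@6 c2@15 c3@15, authorship ....11.....2323.
After op 7 (move_right): buffer="bhyjkyalrdikkyyd" (len 16), cursors c1@7 c2@16 c3@16, authorship ....11.....2323.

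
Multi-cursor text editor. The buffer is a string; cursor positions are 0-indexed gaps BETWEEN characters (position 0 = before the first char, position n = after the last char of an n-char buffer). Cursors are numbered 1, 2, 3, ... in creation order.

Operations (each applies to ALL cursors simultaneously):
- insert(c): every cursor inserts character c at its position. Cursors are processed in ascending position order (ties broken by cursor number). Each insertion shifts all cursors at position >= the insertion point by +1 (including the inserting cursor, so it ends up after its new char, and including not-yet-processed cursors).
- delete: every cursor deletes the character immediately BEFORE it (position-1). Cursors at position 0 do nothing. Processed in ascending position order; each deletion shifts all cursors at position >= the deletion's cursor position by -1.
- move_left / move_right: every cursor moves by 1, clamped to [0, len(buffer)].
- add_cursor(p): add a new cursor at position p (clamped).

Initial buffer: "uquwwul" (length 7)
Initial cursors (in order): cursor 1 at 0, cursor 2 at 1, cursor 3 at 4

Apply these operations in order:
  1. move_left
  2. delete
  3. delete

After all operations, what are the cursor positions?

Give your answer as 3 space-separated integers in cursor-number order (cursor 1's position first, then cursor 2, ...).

Answer: 0 0 1

Derivation:
After op 1 (move_left): buffer="uquwwul" (len 7), cursors c1@0 c2@0 c3@3, authorship .......
After op 2 (delete): buffer="uqwwul" (len 6), cursors c1@0 c2@0 c3@2, authorship ......
After op 3 (delete): buffer="uwwul" (len 5), cursors c1@0 c2@0 c3@1, authorship .....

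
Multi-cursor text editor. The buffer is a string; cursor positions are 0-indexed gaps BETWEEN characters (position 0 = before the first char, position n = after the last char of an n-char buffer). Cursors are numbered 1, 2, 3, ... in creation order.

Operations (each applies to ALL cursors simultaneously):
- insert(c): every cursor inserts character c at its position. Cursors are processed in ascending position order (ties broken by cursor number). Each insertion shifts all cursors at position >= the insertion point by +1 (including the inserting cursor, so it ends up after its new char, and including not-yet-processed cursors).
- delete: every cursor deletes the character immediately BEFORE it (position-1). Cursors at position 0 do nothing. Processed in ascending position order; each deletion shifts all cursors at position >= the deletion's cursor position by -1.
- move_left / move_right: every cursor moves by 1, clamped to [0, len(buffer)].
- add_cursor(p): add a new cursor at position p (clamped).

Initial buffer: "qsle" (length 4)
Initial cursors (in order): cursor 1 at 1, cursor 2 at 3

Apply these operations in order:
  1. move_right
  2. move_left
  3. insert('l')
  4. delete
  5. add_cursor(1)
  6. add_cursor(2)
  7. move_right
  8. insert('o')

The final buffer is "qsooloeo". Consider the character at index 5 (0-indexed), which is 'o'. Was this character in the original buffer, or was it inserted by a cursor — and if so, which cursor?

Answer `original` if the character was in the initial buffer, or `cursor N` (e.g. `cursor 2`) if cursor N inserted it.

Answer: cursor 4

Derivation:
After op 1 (move_right): buffer="qsle" (len 4), cursors c1@2 c2@4, authorship ....
After op 2 (move_left): buffer="qsle" (len 4), cursors c1@1 c2@3, authorship ....
After op 3 (insert('l')): buffer="qlslle" (len 6), cursors c1@2 c2@5, authorship .1..2.
After op 4 (delete): buffer="qsle" (len 4), cursors c1@1 c2@3, authorship ....
After op 5 (add_cursor(1)): buffer="qsle" (len 4), cursors c1@1 c3@1 c2@3, authorship ....
After op 6 (add_cursor(2)): buffer="qsle" (len 4), cursors c1@1 c3@1 c4@2 c2@3, authorship ....
After op 7 (move_right): buffer="qsle" (len 4), cursors c1@2 c3@2 c4@3 c2@4, authorship ....
After op 8 (insert('o')): buffer="qsooloeo" (len 8), cursors c1@4 c3@4 c4@6 c2@8, authorship ..13.4.2
Authorship (.=original, N=cursor N): . . 1 3 . 4 . 2
Index 5: author = 4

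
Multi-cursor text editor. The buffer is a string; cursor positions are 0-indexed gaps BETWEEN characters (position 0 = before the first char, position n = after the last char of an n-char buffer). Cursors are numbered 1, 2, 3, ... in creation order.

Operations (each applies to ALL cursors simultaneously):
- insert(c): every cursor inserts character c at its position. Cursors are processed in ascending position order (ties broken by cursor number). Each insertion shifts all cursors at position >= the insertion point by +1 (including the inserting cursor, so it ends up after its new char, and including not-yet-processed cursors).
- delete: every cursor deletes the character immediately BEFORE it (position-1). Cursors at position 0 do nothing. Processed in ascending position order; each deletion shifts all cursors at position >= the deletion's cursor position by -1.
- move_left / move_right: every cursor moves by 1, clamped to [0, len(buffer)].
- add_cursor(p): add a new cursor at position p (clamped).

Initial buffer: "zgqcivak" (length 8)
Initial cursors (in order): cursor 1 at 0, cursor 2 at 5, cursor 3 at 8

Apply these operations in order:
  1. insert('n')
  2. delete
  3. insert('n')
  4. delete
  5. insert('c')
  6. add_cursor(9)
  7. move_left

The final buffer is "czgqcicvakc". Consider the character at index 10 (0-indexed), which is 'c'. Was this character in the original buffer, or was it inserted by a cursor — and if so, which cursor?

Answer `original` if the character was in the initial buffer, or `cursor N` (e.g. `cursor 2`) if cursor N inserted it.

Answer: cursor 3

Derivation:
After op 1 (insert('n')): buffer="nzgqcinvakn" (len 11), cursors c1@1 c2@7 c3@11, authorship 1.....2...3
After op 2 (delete): buffer="zgqcivak" (len 8), cursors c1@0 c2@5 c3@8, authorship ........
After op 3 (insert('n')): buffer="nzgqcinvakn" (len 11), cursors c1@1 c2@7 c3@11, authorship 1.....2...3
After op 4 (delete): buffer="zgqcivak" (len 8), cursors c1@0 c2@5 c3@8, authorship ........
After op 5 (insert('c')): buffer="czgqcicvakc" (len 11), cursors c1@1 c2@7 c3@11, authorship 1.....2...3
After op 6 (add_cursor(9)): buffer="czgqcicvakc" (len 11), cursors c1@1 c2@7 c4@9 c3@11, authorship 1.....2...3
After op 7 (move_left): buffer="czgqcicvakc" (len 11), cursors c1@0 c2@6 c4@8 c3@10, authorship 1.....2...3
Authorship (.=original, N=cursor N): 1 . . . . . 2 . . . 3
Index 10: author = 3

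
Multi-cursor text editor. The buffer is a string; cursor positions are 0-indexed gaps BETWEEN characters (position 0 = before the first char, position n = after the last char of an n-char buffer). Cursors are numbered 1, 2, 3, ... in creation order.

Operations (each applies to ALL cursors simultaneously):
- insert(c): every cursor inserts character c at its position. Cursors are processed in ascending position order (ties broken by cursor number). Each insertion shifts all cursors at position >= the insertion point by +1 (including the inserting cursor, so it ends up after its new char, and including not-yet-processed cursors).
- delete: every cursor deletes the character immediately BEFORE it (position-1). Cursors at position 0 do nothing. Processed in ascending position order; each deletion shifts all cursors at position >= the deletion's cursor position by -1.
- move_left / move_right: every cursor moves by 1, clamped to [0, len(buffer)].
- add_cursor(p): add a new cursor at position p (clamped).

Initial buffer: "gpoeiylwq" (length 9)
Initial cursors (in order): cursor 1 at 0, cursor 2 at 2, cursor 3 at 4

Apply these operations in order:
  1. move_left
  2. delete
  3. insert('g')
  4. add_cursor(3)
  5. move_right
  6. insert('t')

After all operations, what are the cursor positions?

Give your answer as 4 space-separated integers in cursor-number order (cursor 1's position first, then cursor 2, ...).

After op 1 (move_left): buffer="gpoeiylwq" (len 9), cursors c1@0 c2@1 c3@3, authorship .........
After op 2 (delete): buffer="peiylwq" (len 7), cursors c1@0 c2@0 c3@1, authorship .......
After op 3 (insert('g')): buffer="ggpgeiylwq" (len 10), cursors c1@2 c2@2 c3@4, authorship 12.3......
After op 4 (add_cursor(3)): buffer="ggpgeiylwq" (len 10), cursors c1@2 c2@2 c4@3 c3@4, authorship 12.3......
After op 5 (move_right): buffer="ggpgeiylwq" (len 10), cursors c1@3 c2@3 c4@4 c3@5, authorship 12.3......
After op 6 (insert('t')): buffer="ggpttgtetiylwq" (len 14), cursors c1@5 c2@5 c4@7 c3@9, authorship 12.1234.3.....

Answer: 5 5 9 7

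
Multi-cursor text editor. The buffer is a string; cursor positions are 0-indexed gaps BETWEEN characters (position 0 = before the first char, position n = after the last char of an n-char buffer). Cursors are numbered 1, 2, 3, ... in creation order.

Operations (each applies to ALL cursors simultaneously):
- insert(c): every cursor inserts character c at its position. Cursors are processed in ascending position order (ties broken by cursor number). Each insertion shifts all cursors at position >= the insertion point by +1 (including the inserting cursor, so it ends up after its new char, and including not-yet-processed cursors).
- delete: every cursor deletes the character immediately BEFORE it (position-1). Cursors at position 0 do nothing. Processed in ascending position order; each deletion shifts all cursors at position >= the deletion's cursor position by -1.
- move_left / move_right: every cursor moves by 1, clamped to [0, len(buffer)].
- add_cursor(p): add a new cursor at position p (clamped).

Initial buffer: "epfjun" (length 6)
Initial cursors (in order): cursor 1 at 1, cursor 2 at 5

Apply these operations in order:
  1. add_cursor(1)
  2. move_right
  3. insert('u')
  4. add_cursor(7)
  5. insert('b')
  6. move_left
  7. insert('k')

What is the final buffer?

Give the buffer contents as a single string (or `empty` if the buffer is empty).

Answer: epuubkkbfjukbnukb

Derivation:
After op 1 (add_cursor(1)): buffer="epfjun" (len 6), cursors c1@1 c3@1 c2@5, authorship ......
After op 2 (move_right): buffer="epfjun" (len 6), cursors c1@2 c3@2 c2@6, authorship ......
After op 3 (insert('u')): buffer="epuufjunu" (len 9), cursors c1@4 c3@4 c2@9, authorship ..13....2
After op 4 (add_cursor(7)): buffer="epuufjunu" (len 9), cursors c1@4 c3@4 c4@7 c2@9, authorship ..13....2
After op 5 (insert('b')): buffer="epuubbfjubnub" (len 13), cursors c1@6 c3@6 c4@10 c2@13, authorship ..1313...4.22
After op 6 (move_left): buffer="epuubbfjubnub" (len 13), cursors c1@5 c3@5 c4@9 c2@12, authorship ..1313...4.22
After op 7 (insert('k')): buffer="epuubkkbfjukbnukb" (len 17), cursors c1@7 c3@7 c4@12 c2@16, authorship ..131133...44.222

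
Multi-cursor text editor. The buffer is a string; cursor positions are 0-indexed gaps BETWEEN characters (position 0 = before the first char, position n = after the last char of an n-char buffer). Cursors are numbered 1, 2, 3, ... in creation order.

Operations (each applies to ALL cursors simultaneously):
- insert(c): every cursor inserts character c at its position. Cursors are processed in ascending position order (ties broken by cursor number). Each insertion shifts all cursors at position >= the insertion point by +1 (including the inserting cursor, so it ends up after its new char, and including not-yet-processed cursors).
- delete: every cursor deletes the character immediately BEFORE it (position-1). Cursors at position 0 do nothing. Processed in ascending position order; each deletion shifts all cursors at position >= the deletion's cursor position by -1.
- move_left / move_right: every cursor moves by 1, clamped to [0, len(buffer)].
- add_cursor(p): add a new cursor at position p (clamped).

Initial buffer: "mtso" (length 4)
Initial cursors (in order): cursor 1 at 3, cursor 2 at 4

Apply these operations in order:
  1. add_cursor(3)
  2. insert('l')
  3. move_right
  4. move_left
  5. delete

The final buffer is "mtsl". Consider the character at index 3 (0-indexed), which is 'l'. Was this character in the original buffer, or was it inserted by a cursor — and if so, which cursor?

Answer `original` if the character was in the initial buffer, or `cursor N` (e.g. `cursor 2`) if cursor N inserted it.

After op 1 (add_cursor(3)): buffer="mtso" (len 4), cursors c1@3 c3@3 c2@4, authorship ....
After op 2 (insert('l')): buffer="mtsllol" (len 7), cursors c1@5 c3@5 c2@7, authorship ...13.2
After op 3 (move_right): buffer="mtsllol" (len 7), cursors c1@6 c3@6 c2@7, authorship ...13.2
After op 4 (move_left): buffer="mtsllol" (len 7), cursors c1@5 c3@5 c2@6, authorship ...13.2
After op 5 (delete): buffer="mtsl" (len 4), cursors c1@3 c2@3 c3@3, authorship ...2
Authorship (.=original, N=cursor N): . . . 2
Index 3: author = 2

Answer: cursor 2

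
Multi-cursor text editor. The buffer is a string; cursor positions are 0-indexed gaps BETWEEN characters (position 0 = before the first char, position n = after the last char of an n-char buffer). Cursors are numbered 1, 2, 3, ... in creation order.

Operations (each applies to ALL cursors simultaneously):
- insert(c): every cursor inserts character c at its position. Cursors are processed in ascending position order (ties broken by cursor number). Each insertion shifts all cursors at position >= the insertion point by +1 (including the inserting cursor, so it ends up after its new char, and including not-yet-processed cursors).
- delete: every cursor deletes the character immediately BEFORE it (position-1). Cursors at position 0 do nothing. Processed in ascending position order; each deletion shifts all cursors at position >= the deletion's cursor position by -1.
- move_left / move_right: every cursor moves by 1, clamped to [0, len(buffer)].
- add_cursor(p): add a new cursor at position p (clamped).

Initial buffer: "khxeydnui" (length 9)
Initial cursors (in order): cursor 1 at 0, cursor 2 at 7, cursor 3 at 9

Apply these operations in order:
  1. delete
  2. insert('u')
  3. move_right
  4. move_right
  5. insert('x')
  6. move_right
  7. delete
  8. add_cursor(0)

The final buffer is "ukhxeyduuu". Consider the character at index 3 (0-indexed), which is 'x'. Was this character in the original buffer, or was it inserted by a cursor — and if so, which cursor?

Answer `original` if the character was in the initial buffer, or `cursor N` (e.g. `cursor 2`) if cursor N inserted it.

After op 1 (delete): buffer="khxeydu" (len 7), cursors c1@0 c2@6 c3@7, authorship .......
After op 2 (insert('u')): buffer="ukhxeyduuu" (len 10), cursors c1@1 c2@8 c3@10, authorship 1......2.3
After op 3 (move_right): buffer="ukhxeyduuu" (len 10), cursors c1@2 c2@9 c3@10, authorship 1......2.3
After op 4 (move_right): buffer="ukhxeyduuu" (len 10), cursors c1@3 c2@10 c3@10, authorship 1......2.3
After op 5 (insert('x')): buffer="ukhxxeyduuuxx" (len 13), cursors c1@4 c2@13 c3@13, authorship 1..1....2.323
After op 6 (move_right): buffer="ukhxxeyduuuxx" (len 13), cursors c1@5 c2@13 c3@13, authorship 1..1....2.323
After op 7 (delete): buffer="ukhxeyduuu" (len 10), cursors c1@4 c2@10 c3@10, authorship 1..1...2.3
After op 8 (add_cursor(0)): buffer="ukhxeyduuu" (len 10), cursors c4@0 c1@4 c2@10 c3@10, authorship 1..1...2.3
Authorship (.=original, N=cursor N): 1 . . 1 . . . 2 . 3
Index 3: author = 1

Answer: cursor 1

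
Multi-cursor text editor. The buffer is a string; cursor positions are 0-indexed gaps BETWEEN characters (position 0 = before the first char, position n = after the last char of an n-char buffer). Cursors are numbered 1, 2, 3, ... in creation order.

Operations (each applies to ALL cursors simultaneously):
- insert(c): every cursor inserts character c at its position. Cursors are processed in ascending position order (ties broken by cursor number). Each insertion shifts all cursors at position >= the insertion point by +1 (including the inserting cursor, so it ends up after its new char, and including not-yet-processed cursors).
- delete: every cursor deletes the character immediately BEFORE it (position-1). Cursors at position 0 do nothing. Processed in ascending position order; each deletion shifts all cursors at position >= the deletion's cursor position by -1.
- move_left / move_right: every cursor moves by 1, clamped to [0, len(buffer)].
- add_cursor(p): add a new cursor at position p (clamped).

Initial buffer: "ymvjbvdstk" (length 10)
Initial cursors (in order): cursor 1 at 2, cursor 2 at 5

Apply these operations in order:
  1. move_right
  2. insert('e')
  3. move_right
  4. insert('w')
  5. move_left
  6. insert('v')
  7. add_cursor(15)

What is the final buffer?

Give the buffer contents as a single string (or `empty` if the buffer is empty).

After op 1 (move_right): buffer="ymvjbvdstk" (len 10), cursors c1@3 c2@6, authorship ..........
After op 2 (insert('e')): buffer="ymvejbvedstk" (len 12), cursors c1@4 c2@8, authorship ...1...2....
After op 3 (move_right): buffer="ymvejbvedstk" (len 12), cursors c1@5 c2@9, authorship ...1...2....
After op 4 (insert('w')): buffer="ymvejwbvedwstk" (len 14), cursors c1@6 c2@11, authorship ...1.1..2.2...
After op 5 (move_left): buffer="ymvejwbvedwstk" (len 14), cursors c1@5 c2@10, authorship ...1.1..2.2...
After op 6 (insert('v')): buffer="ymvejvwbvedvwstk" (len 16), cursors c1@6 c2@12, authorship ...1.11..2.22...
After op 7 (add_cursor(15)): buffer="ymvejvwbvedvwstk" (len 16), cursors c1@6 c2@12 c3@15, authorship ...1.11..2.22...

Answer: ymvejvwbvedvwstk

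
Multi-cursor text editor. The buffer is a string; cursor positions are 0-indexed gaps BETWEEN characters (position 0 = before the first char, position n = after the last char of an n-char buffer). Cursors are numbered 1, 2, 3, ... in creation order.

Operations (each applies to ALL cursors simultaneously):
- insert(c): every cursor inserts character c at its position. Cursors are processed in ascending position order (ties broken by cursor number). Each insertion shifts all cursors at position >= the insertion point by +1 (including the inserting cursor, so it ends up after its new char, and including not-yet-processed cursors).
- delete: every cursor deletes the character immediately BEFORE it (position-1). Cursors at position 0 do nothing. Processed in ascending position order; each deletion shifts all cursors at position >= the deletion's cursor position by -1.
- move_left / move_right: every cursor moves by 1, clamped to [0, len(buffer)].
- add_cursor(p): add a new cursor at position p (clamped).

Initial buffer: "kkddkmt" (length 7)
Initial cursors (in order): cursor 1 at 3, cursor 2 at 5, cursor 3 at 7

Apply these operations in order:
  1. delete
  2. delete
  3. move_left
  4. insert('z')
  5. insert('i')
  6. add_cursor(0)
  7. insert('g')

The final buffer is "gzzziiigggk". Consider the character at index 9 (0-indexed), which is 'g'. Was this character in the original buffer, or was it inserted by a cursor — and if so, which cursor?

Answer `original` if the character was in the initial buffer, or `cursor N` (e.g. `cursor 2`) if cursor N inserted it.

Answer: cursor 3

Derivation:
After op 1 (delete): buffer="kkdm" (len 4), cursors c1@2 c2@3 c3@4, authorship ....
After op 2 (delete): buffer="k" (len 1), cursors c1@1 c2@1 c3@1, authorship .
After op 3 (move_left): buffer="k" (len 1), cursors c1@0 c2@0 c3@0, authorship .
After op 4 (insert('z')): buffer="zzzk" (len 4), cursors c1@3 c2@3 c3@3, authorship 123.
After op 5 (insert('i')): buffer="zzziiik" (len 7), cursors c1@6 c2@6 c3@6, authorship 123123.
After op 6 (add_cursor(0)): buffer="zzziiik" (len 7), cursors c4@0 c1@6 c2@6 c3@6, authorship 123123.
After op 7 (insert('g')): buffer="gzzziiigggk" (len 11), cursors c4@1 c1@10 c2@10 c3@10, authorship 4123123123.
Authorship (.=original, N=cursor N): 4 1 2 3 1 2 3 1 2 3 .
Index 9: author = 3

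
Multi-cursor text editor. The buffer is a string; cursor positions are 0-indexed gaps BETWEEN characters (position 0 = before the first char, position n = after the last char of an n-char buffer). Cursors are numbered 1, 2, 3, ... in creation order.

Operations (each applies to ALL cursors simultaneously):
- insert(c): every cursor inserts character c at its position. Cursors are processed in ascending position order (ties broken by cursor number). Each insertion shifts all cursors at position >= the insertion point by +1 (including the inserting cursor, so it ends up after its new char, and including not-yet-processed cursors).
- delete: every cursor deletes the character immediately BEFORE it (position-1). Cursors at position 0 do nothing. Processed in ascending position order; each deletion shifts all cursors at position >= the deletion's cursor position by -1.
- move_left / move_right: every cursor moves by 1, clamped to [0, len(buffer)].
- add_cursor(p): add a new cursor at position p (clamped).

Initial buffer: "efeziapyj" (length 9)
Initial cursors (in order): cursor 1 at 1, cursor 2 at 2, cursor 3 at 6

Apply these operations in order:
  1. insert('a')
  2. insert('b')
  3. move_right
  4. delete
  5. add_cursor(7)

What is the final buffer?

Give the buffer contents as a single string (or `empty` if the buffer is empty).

Answer: eababziaabyj

Derivation:
After op 1 (insert('a')): buffer="eafaeziaapyj" (len 12), cursors c1@2 c2@4 c3@9, authorship .1.2....3...
After op 2 (insert('b')): buffer="eabfabeziaabpyj" (len 15), cursors c1@3 c2@6 c3@12, authorship .11.22....33...
After op 3 (move_right): buffer="eabfabeziaabpyj" (len 15), cursors c1@4 c2@7 c3@13, authorship .11.22....33...
After op 4 (delete): buffer="eababziaabyj" (len 12), cursors c1@3 c2@5 c3@10, authorship .1122...33..
After op 5 (add_cursor(7)): buffer="eababziaabyj" (len 12), cursors c1@3 c2@5 c4@7 c3@10, authorship .1122...33..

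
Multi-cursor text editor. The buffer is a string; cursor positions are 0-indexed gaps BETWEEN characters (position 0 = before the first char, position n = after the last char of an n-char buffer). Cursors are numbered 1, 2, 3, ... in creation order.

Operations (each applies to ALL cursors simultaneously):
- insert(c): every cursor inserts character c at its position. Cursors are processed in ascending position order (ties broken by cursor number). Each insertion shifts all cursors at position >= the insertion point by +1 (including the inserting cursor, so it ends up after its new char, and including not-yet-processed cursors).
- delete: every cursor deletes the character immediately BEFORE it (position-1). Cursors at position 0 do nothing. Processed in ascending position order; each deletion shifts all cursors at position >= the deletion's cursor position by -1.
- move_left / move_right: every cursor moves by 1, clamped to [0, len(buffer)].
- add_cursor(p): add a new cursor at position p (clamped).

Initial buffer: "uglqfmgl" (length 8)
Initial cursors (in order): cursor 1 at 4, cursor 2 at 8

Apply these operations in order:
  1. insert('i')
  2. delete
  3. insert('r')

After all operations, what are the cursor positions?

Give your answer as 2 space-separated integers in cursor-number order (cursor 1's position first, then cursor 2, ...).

Answer: 5 10

Derivation:
After op 1 (insert('i')): buffer="uglqifmgli" (len 10), cursors c1@5 c2@10, authorship ....1....2
After op 2 (delete): buffer="uglqfmgl" (len 8), cursors c1@4 c2@8, authorship ........
After op 3 (insert('r')): buffer="uglqrfmglr" (len 10), cursors c1@5 c2@10, authorship ....1....2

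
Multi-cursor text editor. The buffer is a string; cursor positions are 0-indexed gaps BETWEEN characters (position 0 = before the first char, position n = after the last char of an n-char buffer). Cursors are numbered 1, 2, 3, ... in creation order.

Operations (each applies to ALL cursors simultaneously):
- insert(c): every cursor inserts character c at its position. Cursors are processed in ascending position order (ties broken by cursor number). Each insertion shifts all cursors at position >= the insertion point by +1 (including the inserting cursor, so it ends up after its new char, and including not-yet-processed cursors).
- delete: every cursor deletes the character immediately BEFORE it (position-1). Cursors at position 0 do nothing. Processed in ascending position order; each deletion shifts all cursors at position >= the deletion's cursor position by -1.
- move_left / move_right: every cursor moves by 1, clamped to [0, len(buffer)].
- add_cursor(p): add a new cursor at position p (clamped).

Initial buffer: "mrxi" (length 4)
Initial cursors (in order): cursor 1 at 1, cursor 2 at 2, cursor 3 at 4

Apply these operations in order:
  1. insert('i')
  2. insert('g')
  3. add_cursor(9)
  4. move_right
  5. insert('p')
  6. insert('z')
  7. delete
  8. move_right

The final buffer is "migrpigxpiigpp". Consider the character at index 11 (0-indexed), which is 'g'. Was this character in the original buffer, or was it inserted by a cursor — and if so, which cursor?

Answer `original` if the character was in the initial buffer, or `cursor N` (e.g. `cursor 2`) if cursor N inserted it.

Answer: cursor 3

Derivation:
After op 1 (insert('i')): buffer="mirixii" (len 7), cursors c1@2 c2@4 c3@7, authorship .1.2..3
After op 2 (insert('g')): buffer="migrigxiig" (len 10), cursors c1@3 c2@6 c3@10, authorship .11.22..33
After op 3 (add_cursor(9)): buffer="migrigxiig" (len 10), cursors c1@3 c2@6 c4@9 c3@10, authorship .11.22..33
After op 4 (move_right): buffer="migrigxiig" (len 10), cursors c1@4 c2@7 c3@10 c4@10, authorship .11.22..33
After op 5 (insert('p')): buffer="migrpigxpiigpp" (len 14), cursors c1@5 c2@9 c3@14 c4@14, authorship .11.122.2.3334
After op 6 (insert('z')): buffer="migrpzigxpziigppzz" (len 18), cursors c1@6 c2@11 c3@18 c4@18, authorship .11.1122.22.333434
After op 7 (delete): buffer="migrpigxpiigpp" (len 14), cursors c1@5 c2@9 c3@14 c4@14, authorship .11.122.2.3334
After op 8 (move_right): buffer="migrpigxpiigpp" (len 14), cursors c1@6 c2@10 c3@14 c4@14, authorship .11.122.2.3334
Authorship (.=original, N=cursor N): . 1 1 . 1 2 2 . 2 . 3 3 3 4
Index 11: author = 3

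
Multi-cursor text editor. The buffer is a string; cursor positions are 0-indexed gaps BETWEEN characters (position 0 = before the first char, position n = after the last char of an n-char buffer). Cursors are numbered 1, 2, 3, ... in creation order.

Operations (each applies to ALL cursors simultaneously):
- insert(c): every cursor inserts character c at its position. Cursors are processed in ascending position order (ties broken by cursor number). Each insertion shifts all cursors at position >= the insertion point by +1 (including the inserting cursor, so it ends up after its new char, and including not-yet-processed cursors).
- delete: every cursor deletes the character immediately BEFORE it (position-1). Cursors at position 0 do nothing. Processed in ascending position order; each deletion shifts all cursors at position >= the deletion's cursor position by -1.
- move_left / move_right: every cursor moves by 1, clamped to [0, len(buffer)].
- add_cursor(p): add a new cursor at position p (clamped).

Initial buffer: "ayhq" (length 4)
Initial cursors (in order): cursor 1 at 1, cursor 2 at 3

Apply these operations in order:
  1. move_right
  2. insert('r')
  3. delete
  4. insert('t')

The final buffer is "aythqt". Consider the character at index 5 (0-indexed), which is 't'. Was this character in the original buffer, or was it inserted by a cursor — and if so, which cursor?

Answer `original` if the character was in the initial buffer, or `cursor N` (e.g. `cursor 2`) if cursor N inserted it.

After op 1 (move_right): buffer="ayhq" (len 4), cursors c1@2 c2@4, authorship ....
After op 2 (insert('r')): buffer="ayrhqr" (len 6), cursors c1@3 c2@6, authorship ..1..2
After op 3 (delete): buffer="ayhq" (len 4), cursors c1@2 c2@4, authorship ....
After op 4 (insert('t')): buffer="aythqt" (len 6), cursors c1@3 c2@6, authorship ..1..2
Authorship (.=original, N=cursor N): . . 1 . . 2
Index 5: author = 2

Answer: cursor 2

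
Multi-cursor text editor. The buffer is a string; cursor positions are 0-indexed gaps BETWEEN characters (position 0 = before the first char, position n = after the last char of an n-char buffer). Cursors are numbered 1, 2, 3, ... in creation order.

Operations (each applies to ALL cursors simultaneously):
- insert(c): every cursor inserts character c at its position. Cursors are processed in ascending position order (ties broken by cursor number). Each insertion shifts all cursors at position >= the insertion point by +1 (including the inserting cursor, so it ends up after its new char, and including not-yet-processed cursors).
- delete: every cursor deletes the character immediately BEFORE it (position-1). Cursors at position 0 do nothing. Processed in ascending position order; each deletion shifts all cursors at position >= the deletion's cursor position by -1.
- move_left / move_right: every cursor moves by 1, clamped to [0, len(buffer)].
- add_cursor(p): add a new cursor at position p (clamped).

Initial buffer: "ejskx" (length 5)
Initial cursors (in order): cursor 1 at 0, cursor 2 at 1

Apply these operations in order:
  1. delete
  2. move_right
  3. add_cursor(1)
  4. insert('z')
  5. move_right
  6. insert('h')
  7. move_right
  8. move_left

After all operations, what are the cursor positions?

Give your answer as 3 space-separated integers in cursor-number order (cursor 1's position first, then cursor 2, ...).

After op 1 (delete): buffer="jskx" (len 4), cursors c1@0 c2@0, authorship ....
After op 2 (move_right): buffer="jskx" (len 4), cursors c1@1 c2@1, authorship ....
After op 3 (add_cursor(1)): buffer="jskx" (len 4), cursors c1@1 c2@1 c3@1, authorship ....
After op 4 (insert('z')): buffer="jzzzskx" (len 7), cursors c1@4 c2@4 c3@4, authorship .123...
After op 5 (move_right): buffer="jzzzskx" (len 7), cursors c1@5 c2@5 c3@5, authorship .123...
After op 6 (insert('h')): buffer="jzzzshhhkx" (len 10), cursors c1@8 c2@8 c3@8, authorship .123.123..
After op 7 (move_right): buffer="jzzzshhhkx" (len 10), cursors c1@9 c2@9 c3@9, authorship .123.123..
After op 8 (move_left): buffer="jzzzshhhkx" (len 10), cursors c1@8 c2@8 c3@8, authorship .123.123..

Answer: 8 8 8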